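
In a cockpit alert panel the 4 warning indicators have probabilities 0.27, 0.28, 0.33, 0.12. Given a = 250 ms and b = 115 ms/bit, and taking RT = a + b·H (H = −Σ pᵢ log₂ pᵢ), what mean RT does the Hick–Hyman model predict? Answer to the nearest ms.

Entropy contributions −pᵢ log₂ pᵢ: 0.5100, 0.5142, 0.5278, 0.3671; sum H = 1.9191 bits.
RT = a + bH = 250 + 115·1.9191 = 470.70 ms.

471 ms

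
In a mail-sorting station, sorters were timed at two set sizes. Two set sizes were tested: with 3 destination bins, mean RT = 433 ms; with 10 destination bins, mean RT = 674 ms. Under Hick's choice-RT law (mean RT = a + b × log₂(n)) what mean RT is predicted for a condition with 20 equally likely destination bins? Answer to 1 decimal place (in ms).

Fit slope and intercept:
  b = (674 − 433) / (log₂ 10 − log₂ 3) = 241 / (3.3219 − 1.5850) = 138.748 ms/bit
  a = 433 − 138.748 × 1.5850 = 213.090 ms
Then RT(20) = 213.090 + 138.748 × log₂ 20 = 213.090 + 138.748 × 4.3219 ≈ 812.748 ms.

812.7 ms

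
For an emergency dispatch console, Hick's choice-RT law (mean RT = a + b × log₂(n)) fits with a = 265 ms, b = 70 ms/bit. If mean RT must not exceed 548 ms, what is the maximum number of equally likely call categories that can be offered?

Set 265 + 70·log₂ n ≤ 548 → log₂ n ≤ (548 − 265)/70 = 4.0429.
So n ≤ 2^4.0429 = 16.482; the largest integer n is 16.

16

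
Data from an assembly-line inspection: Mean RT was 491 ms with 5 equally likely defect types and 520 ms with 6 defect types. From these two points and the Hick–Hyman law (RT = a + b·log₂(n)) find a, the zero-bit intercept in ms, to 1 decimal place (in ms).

235.0 ms

Slope: b = (520 − 491) / (log₂ 6 − log₂ 5) = 29/0.2630 = 110.252 ms/bit.
a = RT₁ − b·log₂ n₁ = 491 − 110.252 × 2.3219 = 235.003 ms.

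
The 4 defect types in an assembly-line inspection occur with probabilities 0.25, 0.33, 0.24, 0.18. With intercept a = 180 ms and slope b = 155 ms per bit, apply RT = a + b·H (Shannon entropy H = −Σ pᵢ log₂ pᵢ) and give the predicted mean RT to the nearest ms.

H = 0.25·log₂(1/0.25) + 0.33·log₂(1/0.33) + 0.24·log₂(1/0.24) + 0.18·log₂(1/0.18) = 1.9673 bits.
RT = 180 + 155 × 1.9673 = 484.93 ms.

485 ms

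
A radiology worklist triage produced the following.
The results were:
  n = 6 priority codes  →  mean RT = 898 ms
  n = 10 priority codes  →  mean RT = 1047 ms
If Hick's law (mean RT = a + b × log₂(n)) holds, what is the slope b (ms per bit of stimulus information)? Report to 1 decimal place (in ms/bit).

202.2 ms/bit

b = (RT₂ − RT₁)/(log₂ n₂ − log₂ n₁) = (1047 − 898)/(3.3219 − 2.5850) = 202.180 ms/bit.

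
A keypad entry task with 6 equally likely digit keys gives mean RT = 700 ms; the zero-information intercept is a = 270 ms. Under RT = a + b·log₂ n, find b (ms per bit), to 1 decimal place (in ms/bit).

b = (700 − 270) / log₂(6) = 430 / 2.5850 = 166.347 ms/bit.

166.3 ms/bit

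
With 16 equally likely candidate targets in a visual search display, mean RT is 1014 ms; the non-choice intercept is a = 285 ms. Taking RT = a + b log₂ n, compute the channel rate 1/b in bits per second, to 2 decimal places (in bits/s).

b = (1014 − 285)/log₂ 16 = 729/4 = 182.250 ms per bit = 0.18225 s/bit; the reciprocal is 5.487 bits/s.

5.49 bits/s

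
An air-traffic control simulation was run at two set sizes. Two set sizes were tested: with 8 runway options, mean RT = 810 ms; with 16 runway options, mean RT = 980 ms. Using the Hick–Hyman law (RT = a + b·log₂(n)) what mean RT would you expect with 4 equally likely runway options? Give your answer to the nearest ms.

Fit slope and intercept:
  b = (980 − 810) / (log₂ 16 − log₂ 8) = 170 / (4 − 3) = 170 ms/bit
  a = 810 − 170 × 3 = 300 ms
Then RT(4) = 300 + 170 × log₂ 4 = 300 + 170 × 2 ≈ 640.000 ms.

640 ms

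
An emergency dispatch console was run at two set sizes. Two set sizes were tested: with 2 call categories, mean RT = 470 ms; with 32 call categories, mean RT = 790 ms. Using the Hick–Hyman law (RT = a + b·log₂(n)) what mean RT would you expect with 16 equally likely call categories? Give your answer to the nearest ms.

Fit slope and intercept:
  b = (790 − 470) / (log₂ 32 − log₂ 2) = 320 / (5 − 1) = 80 ms/bit
  a = 470 − 80 × 1 = 390 ms
Then RT(16) = 390 + 80 × log₂ 16 = 390 + 80 × 4 ≈ 710.000 ms.

710 ms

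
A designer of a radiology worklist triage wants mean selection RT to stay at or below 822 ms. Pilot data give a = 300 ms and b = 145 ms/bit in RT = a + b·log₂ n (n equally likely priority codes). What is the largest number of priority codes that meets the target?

12

Information budget: (822 − 300)/145 = 3.6000 bits, so n ≤ 2^3.6000 = 12.126 → at most 12.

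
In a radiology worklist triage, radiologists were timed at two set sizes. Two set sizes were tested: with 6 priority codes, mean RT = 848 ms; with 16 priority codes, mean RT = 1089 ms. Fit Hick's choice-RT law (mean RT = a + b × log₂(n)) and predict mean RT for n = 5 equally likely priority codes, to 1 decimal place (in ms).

803.2 ms

With log₂ n on the abscissa the relation is linear; from the two conditions:
  b = (1089 − 848) / (log₂ 16 − log₂ 6) = 241 / (4 − 2.5850) = 170.314 ms/bit
  a = 848 − 170.314 × 2.5850 = 407.746 ms
Then RT(5) = 407.746 + 170.314 × log₂ 5 = 407.746 + 170.314 × 2.3219 ≈ 803.202 ms.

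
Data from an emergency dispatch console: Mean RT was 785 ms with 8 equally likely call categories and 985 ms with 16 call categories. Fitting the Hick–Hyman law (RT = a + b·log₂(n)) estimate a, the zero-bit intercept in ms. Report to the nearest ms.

185 ms

Slope: b = (985 − 785) / (log₂ 16 − log₂ 8) = 200/1.0000 = 200 ms/bit.
a = RT₁ − b·log₂ n₁ = 785 − 200 × 3 = 185.000 ms.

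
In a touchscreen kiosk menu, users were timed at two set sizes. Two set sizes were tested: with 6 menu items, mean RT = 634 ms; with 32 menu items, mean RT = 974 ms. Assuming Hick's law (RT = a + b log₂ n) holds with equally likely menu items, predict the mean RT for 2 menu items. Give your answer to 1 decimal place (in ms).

410.9 ms

RT is linear in log₂ n, so two points fix the line:
  b = (974 − 634) / (log₂ 32 − log₂ 6) = 340 / (5 − 2.5850) = 140.785 ms/bit
  a = 634 − 140.785 × 2.5850 = 270.077 ms
Then RT(2) = 270.077 + 140.785 × log₂ 2 = 270.077 + 140.785 × 1 ≈ 410.862 ms.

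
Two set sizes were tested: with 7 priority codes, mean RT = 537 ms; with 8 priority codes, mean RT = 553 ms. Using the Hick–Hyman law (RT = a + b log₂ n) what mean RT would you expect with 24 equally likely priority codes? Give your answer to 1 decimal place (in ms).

684.6 ms

Solve the two-equation system in a and b:
  b = (553 − 537) / (log₂ 8 − log₂ 7) = 16 / (3 − 2.8074) = 83.054 ms/bit
  a = 537 − 83.054 × 2.8074 = 303.837 ms
Then RT(24) = 303.837 + 83.054 × log₂ 24 = 303.837 + 83.054 × 4.5850 ≈ 684.638 ms.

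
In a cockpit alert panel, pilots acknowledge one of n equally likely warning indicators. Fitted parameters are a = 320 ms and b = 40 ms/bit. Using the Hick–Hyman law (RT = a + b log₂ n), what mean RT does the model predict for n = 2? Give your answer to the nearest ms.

360 ms

log₂(2) = 1 bits, so RT = 320 + 40 × 1 ≈ 360.000 ms.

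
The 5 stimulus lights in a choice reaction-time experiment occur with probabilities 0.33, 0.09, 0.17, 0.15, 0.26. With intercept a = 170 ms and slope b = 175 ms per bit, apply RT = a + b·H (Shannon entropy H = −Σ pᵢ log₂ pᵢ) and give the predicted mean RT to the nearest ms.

H = 0.33·log₂(1/0.33) + 0.09·log₂(1/0.09) + 0.17·log₂(1/0.17) + 0.15·log₂(1/0.15) + 0.26·log₂(1/0.26) = 2.1909 bits.
RT = 170 + 175 × 2.1909 = 553.41 ms.

553 ms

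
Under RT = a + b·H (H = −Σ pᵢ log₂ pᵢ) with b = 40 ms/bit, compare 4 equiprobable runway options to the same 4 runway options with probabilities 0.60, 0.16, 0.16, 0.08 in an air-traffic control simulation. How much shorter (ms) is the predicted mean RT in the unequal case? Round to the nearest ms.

The RT saving is b·ΔH. Equiprobable H₀ = log₂(4) = 2.0000 bits; with the given probabilities H = 1.5797 bits.
b·(H₀ − H) = 40 × (2.0000 − 1.5797) = 16.81 ms.

17 ms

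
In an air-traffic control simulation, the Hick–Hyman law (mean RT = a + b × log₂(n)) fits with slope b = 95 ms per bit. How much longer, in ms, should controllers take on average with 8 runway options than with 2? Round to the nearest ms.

The intercept a cancels: ΔRT = b·(log₂ n₂ − log₂ n₁) = b·log₂(n₂/n₁).
log₂(8) − log₂(2) = log₂(8/2) = log₂(4) = 2.
ΔRT = 95 × 2.0000 = 190.000 ms.

190 ms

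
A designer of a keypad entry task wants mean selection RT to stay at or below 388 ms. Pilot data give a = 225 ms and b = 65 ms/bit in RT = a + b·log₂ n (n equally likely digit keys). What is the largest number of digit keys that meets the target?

Information budget: (388 − 225)/65 = 2.5077 bits, so n ≤ 2^2.5077 = 5.687 → at most 5.

5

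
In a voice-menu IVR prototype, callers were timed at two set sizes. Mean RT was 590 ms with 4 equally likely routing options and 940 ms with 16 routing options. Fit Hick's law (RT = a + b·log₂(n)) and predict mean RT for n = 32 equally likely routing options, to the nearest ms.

1115 ms

Fit slope and intercept:
  b = (940 − 590) / (log₂ 16 − log₂ 4) = 350 / (4 − 2) = 175 ms/bit
  a = 590 − 175 × 2 = 240 ms
Then RT(32) = 240 + 175 × log₂ 32 = 240 + 175 × 5 ≈ 1115.000 ms.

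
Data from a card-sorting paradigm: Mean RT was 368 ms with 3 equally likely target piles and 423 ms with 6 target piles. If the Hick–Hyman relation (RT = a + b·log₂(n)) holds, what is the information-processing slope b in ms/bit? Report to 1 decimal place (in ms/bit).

55.0 ms/bit

b = (RT₂ − RT₁)/(log₂ n₂ − log₂ n₁) = (423 − 368)/(2.5850 − 1.5850) = 55.000 ms/bit.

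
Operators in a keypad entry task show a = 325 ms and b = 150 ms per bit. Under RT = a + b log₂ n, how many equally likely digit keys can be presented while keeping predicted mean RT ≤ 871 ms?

Set 325 + 150·log₂ n ≤ 871 → log₂ n ≤ (871 − 325)/150 = 3.6400.
So n ≤ 2^3.6400 = 12.467; the largest integer n is 12.

12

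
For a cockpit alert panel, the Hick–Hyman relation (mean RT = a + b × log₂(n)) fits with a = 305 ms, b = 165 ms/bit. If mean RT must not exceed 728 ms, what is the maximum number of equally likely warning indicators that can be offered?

5

Set 305 + 165·log₂ n ≤ 728 → log₂ n ≤ (728 − 305)/165 = 2.5636.
So n ≤ 2^2.5636 = 5.912; the largest integer n is 5.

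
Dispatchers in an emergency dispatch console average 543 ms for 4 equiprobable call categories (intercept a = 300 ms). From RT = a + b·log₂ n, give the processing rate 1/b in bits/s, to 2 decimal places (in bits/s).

8.23 bits/s

Choice component = 543 − 300 = 243 ms over log₂(4) = 2 bits.
b = 243 / 2 = 121.500 ms/bit, so 1/b = 8.230 bits/s.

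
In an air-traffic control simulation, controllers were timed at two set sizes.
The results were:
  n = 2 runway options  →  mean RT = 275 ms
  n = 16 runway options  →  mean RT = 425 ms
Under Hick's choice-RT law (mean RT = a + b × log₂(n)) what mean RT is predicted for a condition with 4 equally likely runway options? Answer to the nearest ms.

325 ms

Fit slope and intercept:
  b = (425 − 275) / (log₂ 16 − log₂ 2) = 150 / (4 − 1) = 50 ms/bit
  a = 275 − 50 × 1 = 225 ms
Then RT(4) = 225 + 50 × log₂ 4 = 225 + 50 × 2 ≈ 325.000 ms.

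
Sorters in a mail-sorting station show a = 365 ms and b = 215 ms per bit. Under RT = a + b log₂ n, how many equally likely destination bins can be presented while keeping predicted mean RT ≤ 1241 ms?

16

Information budget: (1241 − 365)/215 = 4.0744 bits, so n ≤ 2^4.0744 = 16.847 → at most 16.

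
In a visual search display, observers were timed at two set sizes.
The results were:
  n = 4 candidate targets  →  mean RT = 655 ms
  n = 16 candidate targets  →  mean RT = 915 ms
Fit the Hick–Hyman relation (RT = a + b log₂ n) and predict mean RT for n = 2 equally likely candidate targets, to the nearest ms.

Fit slope and intercept:
  b = (915 − 655) / (log₂ 16 − log₂ 4) = 260 / (4 − 2) = 130 ms/bit
  a = 655 − 130 × 2 = 395 ms
Then RT(2) = 395 + 130 × log₂ 2 = 395 + 130 × 1 ≈ 525.000 ms.

525 ms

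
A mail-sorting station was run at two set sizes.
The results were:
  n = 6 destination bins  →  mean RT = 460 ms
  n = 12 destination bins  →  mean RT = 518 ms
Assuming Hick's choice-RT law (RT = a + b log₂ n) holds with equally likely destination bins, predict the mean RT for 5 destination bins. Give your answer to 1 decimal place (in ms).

444.7 ms

Fit slope and intercept:
  b = (518 − 460) / (log₂ 12 − log₂ 6) = 58 / (3.5850 − 2.5850) = 58.000 ms/bit
  a = 460 − 58.000 × 2.5850 = 310.072 ms
Then RT(5) = 310.072 + 58.000 × log₂ 5 = 310.072 + 58.000 × 2.3219 ≈ 444.744 ms.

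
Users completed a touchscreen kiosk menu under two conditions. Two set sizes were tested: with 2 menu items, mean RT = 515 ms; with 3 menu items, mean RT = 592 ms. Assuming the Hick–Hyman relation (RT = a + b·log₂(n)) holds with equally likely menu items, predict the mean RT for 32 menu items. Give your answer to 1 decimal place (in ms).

Fit slope and intercept:
  b = (592 − 515) / (log₂ 3 − log₂ 2) = 77 / (1.5850 − 1) = 131.632 ms/bit
  a = 515 − 131.632 × 1 = 383.368 ms
Then RT(32) = 383.368 + 131.632 × log₂ 32 = 383.368 + 131.632 × 5 ≈ 1041.529 ms.

1041.5 ms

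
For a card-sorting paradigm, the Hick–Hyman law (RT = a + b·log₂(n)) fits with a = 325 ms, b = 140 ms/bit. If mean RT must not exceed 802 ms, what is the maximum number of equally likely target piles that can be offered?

10

Information budget: (802 − 325)/140 = 3.4071 bits, so n ≤ 2^3.4071 = 10.608 → at most 10.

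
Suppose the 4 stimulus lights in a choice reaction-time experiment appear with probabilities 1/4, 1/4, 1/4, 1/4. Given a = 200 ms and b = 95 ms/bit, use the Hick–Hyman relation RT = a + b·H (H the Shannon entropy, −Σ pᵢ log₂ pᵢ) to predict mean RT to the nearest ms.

H = −Σ pᵢ log₂ pᵢ = 0.25·2 + 0.25·2 + 0.25·2 + 0.25·2 = 2.000 bits.
RT = 200 + 95 × 2.000 = 390.00 ms.

390 ms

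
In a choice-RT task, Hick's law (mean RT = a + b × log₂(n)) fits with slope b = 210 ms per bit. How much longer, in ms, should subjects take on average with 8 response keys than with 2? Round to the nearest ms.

Only the slope matters, since a is common to both: ΔRT = b·log₂(n₂/n₁).
log₂(8) − log₂(2) = log₂(8/2) = log₂(4) = 2.
ΔRT = 210 × 2.0000 = 420.000 ms.

420 ms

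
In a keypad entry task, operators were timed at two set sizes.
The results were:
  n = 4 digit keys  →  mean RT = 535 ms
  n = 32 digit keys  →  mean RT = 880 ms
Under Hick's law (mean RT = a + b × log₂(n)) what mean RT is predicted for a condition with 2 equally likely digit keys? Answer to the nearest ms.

420 ms

Solve the two-equation system in a and b:
  b = (880 − 535) / (log₂ 32 − log₂ 4) = 345 / (5 − 2) = 115 ms/bit
  a = 535 − 115 × 2 = 305 ms
Then RT(2) = 305 + 115 × log₂ 2 = 305 + 115 × 1 ≈ 420.000 ms.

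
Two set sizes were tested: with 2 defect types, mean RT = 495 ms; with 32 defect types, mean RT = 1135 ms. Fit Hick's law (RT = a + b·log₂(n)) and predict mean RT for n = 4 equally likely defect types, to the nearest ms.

Fit slope and intercept:
  b = (1135 − 495) / (log₂ 32 − log₂ 2) = 640 / (5 − 1) = 160 ms/bit
  a = 495 − 160 × 1 = 335 ms
Then RT(4) = 335 + 160 × log₂ 4 = 335 + 160 × 2 ≈ 655.000 ms.

655 ms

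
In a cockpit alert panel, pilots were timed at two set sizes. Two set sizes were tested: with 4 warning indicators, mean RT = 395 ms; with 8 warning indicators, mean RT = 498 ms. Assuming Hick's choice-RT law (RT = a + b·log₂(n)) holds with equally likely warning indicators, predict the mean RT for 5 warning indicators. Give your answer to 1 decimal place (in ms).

428.2 ms

Fit slope and intercept:
  b = (498 − 395) / (log₂ 8 − log₂ 4) = 103 / (3 − 2) = 103.000 ms/bit
  a = 395 − 103.000 × 2 = 189.000 ms
Then RT(5) = 189.000 + 103.000 × log₂ 5 = 189.000 + 103.000 × 2.3219 ≈ 428.159 ms.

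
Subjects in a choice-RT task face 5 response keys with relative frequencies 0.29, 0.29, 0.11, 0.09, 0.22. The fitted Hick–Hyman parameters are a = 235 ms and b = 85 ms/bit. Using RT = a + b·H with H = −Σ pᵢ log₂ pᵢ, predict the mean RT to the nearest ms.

Entropy contributions −pᵢ log₂ pᵢ: 0.5179, 0.5179, 0.3503, 0.3127, 0.4806; sum H = 2.1793 bits.
RT = a + bH = 235 + 85·2.1793 = 420.24 ms.

420 ms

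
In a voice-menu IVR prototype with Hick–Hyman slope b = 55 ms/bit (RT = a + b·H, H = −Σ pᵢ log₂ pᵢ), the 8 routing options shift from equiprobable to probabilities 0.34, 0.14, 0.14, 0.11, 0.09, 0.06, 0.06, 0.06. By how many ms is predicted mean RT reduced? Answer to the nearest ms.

Equiprobable entropy H₀ = log₂ 8 = 3.0000 bits.
Skewed entropy H = −Σ pᵢ log₂ pᵢ = 2.7169 bits.
ΔRT = b·(H₀ − H) = 55 × 0.2831 = 15.57 ms.

16 ms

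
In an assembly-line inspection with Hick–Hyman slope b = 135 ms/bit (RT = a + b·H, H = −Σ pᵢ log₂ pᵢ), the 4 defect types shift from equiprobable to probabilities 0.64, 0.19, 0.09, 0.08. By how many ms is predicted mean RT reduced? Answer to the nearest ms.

71 ms

The RT saving is b·ΔH. Equiprobable H₀ = log₂(4) = 2.0000 bits; with the given probabilities H = 1.4715 bits.
b·(H₀ − H) = 135 × (2.0000 − 1.4715) = 71.35 ms.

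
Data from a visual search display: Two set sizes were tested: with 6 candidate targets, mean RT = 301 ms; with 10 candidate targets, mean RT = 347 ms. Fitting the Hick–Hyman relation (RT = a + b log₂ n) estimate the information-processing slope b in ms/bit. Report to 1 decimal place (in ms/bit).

62.4 ms/bit

Slope: b = (347 − 301) / (log₂ 10 − log₂ 6) = 46/0.7370 = 62.418 ms/bit.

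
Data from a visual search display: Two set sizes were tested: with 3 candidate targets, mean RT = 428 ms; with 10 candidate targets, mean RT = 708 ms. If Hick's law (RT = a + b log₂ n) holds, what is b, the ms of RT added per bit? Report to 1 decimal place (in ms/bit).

161.2 ms/bit

The slope on a log₂ axis is (708 − 428) / (3.3219 − 1.5850) = 161.201 ms/bit.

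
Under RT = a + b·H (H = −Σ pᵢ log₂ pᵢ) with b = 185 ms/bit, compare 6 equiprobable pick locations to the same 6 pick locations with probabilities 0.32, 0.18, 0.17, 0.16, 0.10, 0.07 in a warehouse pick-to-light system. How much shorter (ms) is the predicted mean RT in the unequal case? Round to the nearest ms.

The RT saving is b·ΔH. Equiprobable H₀ = log₂(6) = 2.5850 bits; with the given probabilities H = 2.4297 bits.
b·(H₀ − H) = 185 × (2.5850 − 2.4297) = 28.72 ms.

29 ms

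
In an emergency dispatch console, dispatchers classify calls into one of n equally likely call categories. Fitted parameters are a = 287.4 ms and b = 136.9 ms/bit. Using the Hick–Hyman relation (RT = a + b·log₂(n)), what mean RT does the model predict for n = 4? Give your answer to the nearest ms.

561 ms

log₂(4) = 2 bits, so RT = 287.4 + 136.9 × 2 ≈ 561.200 ms.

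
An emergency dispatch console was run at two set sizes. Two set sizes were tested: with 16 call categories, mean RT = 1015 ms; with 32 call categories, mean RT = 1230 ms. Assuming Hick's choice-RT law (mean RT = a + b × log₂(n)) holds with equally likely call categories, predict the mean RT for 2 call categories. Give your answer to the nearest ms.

Solve the two-equation system in a and b:
  b = (1230 − 1015) / (log₂ 32 − log₂ 16) = 215 / (5 − 4) = 215 ms/bit
  a = 1015 − 215 × 4 = 155 ms
Then RT(2) = 155 + 215 × log₂ 2 = 155 + 215 × 1 ≈ 370.000 ms.

370 ms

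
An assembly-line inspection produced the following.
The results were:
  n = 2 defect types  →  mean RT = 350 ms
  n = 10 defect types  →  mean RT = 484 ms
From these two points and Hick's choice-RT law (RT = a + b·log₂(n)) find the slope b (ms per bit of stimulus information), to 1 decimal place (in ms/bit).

57.7 ms/bit

b = (RT₂ − RT₁)/(log₂ n₂ − log₂ n₁) = (484 − 350)/(3.3219 − 1) = 57.711 ms/bit.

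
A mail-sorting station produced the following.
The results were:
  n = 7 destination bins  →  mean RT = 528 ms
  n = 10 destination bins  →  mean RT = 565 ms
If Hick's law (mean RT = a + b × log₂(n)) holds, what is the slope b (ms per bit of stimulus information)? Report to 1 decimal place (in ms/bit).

71.9 ms/bit

The slope on a log₂ axis is (565 − 528) / (3.3219 − 2.8074) = 71.904 ms/bit.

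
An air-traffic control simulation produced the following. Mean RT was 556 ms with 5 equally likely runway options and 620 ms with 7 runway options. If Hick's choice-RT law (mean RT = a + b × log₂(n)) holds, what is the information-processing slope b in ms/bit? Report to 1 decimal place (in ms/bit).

131.8 ms/bit

The slope on a log₂ axis is (620 − 556) / (2.8074 − 2.3219) = 131.843 ms/bit.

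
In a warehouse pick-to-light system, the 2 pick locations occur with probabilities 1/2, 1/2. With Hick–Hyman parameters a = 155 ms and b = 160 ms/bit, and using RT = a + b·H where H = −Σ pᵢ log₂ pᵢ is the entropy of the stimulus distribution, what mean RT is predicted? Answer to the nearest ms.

315 ms

H = −Σ pᵢ log₂ pᵢ = 0.5·1 + 0.5·1 = 1.000 bits.
RT = 155 + 160 × 1.000 = 315.00 ms.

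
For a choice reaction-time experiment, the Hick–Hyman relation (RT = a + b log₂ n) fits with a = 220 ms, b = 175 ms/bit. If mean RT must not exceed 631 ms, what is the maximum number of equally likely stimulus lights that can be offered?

5

Set 220 + 175·log₂ n ≤ 631 → log₂ n ≤ (631 − 220)/175 = 2.3486.
So n ≤ 2^2.3486 = 5.093; the largest integer n is 5.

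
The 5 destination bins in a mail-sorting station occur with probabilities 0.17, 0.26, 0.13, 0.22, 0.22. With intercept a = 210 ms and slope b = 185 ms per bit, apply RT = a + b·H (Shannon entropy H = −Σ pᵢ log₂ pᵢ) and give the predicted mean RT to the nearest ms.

H = 0.17·log₂(1/0.17) + 0.26·log₂(1/0.26) + 0.13·log₂(1/0.13) + 0.22·log₂(1/0.22) + 0.22·log₂(1/0.22) = 2.2837 bits.
RT = 210 + 185 × 2.2837 = 632.48 ms.

632 ms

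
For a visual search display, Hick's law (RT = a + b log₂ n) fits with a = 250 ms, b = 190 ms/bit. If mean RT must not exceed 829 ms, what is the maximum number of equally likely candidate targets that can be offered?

8

190·log₂ n ≤ 829 − 250 = 579, giving log₂ n ≤ 3.0474 and n ≤ 8.267. The largest whole number is 8.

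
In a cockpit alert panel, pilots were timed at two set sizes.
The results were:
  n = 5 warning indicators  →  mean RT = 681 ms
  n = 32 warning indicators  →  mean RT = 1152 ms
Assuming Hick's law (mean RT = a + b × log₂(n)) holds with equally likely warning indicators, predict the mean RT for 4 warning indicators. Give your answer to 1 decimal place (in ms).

624.4 ms

RT is linear in log₂ n, so two points fix the line:
  b = (1152 − 681) / (log₂ 32 − log₂ 5) = 471 / (5 − 2.3219) = 175.873 ms/bit
  a = 681 − 175.873 × 2.3219 = 272.636 ms
Then RT(4) = 272.636 + 175.873 × log₂ 4 = 272.636 + 175.873 × 2 ≈ 624.382 ms.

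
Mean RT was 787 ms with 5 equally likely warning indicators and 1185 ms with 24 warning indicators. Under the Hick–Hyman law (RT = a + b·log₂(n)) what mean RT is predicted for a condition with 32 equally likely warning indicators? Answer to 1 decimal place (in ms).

RT is linear in log₂ n, so two points fix the line:
  b = (1185 − 787) / (log₂ 24 − log₂ 5) = 398 / (4.5850 − 2.3219) = 175.870 ms/bit
  a = 787 − 175.870 × 2.3219 = 378.642 ms
Then RT(32) = 378.642 + 175.870 × log₂ 32 = 378.642 + 175.870 × 5 ≈ 1257.993 ms.

1258.0 ms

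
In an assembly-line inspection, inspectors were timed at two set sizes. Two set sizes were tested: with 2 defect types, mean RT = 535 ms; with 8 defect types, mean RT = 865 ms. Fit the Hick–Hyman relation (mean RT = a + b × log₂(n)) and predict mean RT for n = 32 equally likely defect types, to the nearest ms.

1195 ms

With log₂ n on the abscissa the relation is linear; from the two conditions:
  b = (865 − 535) / (log₂ 8 − log₂ 2) = 330 / (3 − 1) = 165 ms/bit
  a = 535 − 165 × 1 = 370 ms
Then RT(32) = 370 + 165 × log₂ 32 = 370 + 165 × 5 ≈ 1195.000 ms.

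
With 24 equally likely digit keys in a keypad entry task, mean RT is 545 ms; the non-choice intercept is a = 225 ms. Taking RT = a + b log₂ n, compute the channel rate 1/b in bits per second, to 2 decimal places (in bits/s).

b = (545 − 225)/log₂ 24 = 320/4.5850 = 69.793 ms per bit = 0.06979 s/bit; the reciprocal is 14.328 bits/s.

14.33 bits/s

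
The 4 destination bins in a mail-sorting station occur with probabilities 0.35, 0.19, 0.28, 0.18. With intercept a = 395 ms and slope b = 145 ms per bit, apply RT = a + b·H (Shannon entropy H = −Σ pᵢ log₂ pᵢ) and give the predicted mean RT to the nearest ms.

677 ms

Entropy contributions −pᵢ log₂ pᵢ: 0.5301, 0.4552, 0.5142, 0.4453; sum H = 1.9449 bits.
RT = a + bH = 395 + 145·1.9449 = 677.00 ms.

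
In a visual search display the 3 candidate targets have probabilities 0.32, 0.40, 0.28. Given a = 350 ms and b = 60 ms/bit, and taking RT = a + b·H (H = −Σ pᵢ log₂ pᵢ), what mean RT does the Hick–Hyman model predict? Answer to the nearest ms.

444 ms

H = 0.32·log₂(1/0.32) + 0.40·log₂(1/0.40) + 0.28·log₂(1/0.28) = 1.5690 bits.
RT = 350 + 60 × 1.5690 = 444.14 ms.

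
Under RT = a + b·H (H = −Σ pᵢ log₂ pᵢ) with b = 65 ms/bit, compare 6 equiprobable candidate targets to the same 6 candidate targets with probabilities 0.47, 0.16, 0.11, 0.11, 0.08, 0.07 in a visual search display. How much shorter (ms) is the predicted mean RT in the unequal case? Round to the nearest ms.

Equiprobable entropy H₀ = log₂ 6 = 2.5850 bits.
Skewed entropy H = −Σ pᵢ log₂ pᵢ = 2.1956 bits.
ΔRT = b·(H₀ − H) = 65 × 0.3894 = 25.31 ms.

25 ms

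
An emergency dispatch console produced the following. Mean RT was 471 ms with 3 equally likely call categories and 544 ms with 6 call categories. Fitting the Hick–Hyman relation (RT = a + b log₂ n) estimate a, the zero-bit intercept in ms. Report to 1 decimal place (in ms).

355.3 ms

b = (RT₂ − RT₁)/(log₂ n₂ − log₂ n₁) = (544 − 471)/(2.5850 − 1.5850) = 73.000 ms/bit.
Intercept: a = 471 − 73.000·log₂(3) = 355.298 ms.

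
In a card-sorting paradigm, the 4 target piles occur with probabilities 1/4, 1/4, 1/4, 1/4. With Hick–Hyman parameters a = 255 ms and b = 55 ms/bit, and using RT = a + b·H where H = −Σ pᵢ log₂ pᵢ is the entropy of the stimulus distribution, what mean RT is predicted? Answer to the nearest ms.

365 ms

Each term −pᵢ log₂ pᵢ: 0.25·2 + 0.25·2 + 0.25·2 + 0.25·2; summed, H = 2.000 bits.
Mean RT = a + bH = 255 + 55·2.000 = 365.00 ms.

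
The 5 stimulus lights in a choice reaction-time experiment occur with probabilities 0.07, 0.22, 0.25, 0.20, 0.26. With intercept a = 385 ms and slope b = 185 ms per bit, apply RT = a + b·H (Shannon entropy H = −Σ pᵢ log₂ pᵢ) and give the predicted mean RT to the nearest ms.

H = 0.07·log₂(1/0.07) + 0.22·log₂(1/0.22) + 0.25·log₂(1/0.25) + 0.20·log₂(1/0.20) + 0.26·log₂(1/0.26) = 2.2188 bits.
RT = 385 + 185 × 2.2188 = 795.48 ms.

795 ms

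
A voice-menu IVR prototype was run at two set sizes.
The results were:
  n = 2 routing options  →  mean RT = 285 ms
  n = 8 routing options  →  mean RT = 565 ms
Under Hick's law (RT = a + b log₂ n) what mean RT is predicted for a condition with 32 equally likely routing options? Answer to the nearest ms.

845 ms

RT is linear in log₂ n, so two points fix the line:
  b = (565 − 285) / (log₂ 8 − log₂ 2) = 280 / (3 − 1) = 140 ms/bit
  a = 285 − 140 × 1 = 145 ms
Then RT(32) = 145 + 140 × log₂ 32 = 145 + 140 × 5 ≈ 845.000 ms.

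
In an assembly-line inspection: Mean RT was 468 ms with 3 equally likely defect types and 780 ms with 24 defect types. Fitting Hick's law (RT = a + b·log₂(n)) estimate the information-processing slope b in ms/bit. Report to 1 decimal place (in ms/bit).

104.0 ms/bit

b = (RT₂ − RT₁)/(log₂ n₂ − log₂ n₁) = (780 − 468)/(4.5850 − 1.5850) = 104.000 ms/bit.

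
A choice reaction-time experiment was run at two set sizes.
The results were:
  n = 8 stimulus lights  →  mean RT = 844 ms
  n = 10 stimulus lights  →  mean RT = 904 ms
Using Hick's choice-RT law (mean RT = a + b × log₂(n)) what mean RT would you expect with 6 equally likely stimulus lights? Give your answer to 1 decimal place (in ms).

766.6 ms

With log₂ n on the abscissa the relation is linear; from the two conditions:
  b = (904 − 844) / (log₂ 10 − log₂ 8) = 60 / (3.3219 − 3) = 186.377 ms/bit
  a = 844 − 186.377 × 3 = 284.869 ms
Then RT(6) = 284.869 + 186.377 × log₂ 6 = 284.869 + 186.377 × 2.5850 ≈ 766.647 ms.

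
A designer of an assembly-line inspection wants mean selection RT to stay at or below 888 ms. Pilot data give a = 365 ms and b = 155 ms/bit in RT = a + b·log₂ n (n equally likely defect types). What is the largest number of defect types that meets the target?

10

Information budget: (888 − 365)/155 = 3.3742 bits, so n ≤ 2^3.3742 = 10.369 → at most 10.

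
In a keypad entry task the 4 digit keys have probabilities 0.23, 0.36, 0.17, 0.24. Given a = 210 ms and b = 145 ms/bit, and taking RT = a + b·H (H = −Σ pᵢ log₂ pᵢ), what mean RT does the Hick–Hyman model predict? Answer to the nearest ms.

492 ms

Entropy contributions −pᵢ log₂ pᵢ: 0.4877, 0.5306, 0.4346, 0.4941; sum H = 1.9470 bits.
RT = a + bH = 210 + 145·1.9470 = 492.32 ms.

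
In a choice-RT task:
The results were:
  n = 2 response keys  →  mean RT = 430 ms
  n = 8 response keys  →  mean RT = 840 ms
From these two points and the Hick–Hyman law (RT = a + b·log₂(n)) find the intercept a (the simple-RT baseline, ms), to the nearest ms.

225 ms

Slope: b = (840 − 430) / (log₂ 8 − log₂ 2) = 410/2.0000 = 205 ms/bit.
a = RT₁ − b·log₂ n₁ = 430 − 205 × 1 = 225.000 ms.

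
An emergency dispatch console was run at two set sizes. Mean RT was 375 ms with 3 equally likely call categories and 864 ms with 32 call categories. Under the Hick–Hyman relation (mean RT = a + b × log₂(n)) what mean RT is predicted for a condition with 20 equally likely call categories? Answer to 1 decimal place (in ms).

With log₂ n on the abscissa the relation is linear; from the two conditions:
  b = (864 − 375) / (log₂ 32 − log₂ 3) = 489 / (5 − 1.5850) = 143.190 ms/bit
  a = 375 − 143.190 × 1.5850 = 148.049 ms
Then RT(20) = 148.049 + 143.190 × log₂ 20 = 148.049 + 143.190 × 4.3219 ≈ 766.907 ms.

766.9 ms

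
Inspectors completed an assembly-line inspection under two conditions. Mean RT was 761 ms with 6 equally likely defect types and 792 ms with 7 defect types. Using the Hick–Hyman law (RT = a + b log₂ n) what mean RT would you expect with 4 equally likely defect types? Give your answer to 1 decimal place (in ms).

679.5 ms

Fit slope and intercept:
  b = (792 − 761) / (log₂ 7 − log₂ 6) = 31 / (2.8074 − 2.5850) = 139.393 ms/bit
  a = 761 − 139.393 × 2.5850 = 400.674 ms
Then RT(4) = 400.674 + 139.393 × log₂ 4 = 400.674 + 139.393 × 2 ≈ 679.460 ms.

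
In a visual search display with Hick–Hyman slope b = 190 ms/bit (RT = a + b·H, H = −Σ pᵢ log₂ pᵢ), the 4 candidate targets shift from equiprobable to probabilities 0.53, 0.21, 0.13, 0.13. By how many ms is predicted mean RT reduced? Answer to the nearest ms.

Equiprobable entropy H₀ = log₂ 4 = 2.0000 bits.
Skewed entropy H = −Σ pᵢ log₂ pᵢ = 1.7236 bits.
ΔRT = b·(H₀ − H) = 190 × 0.2764 = 52.52 ms.

53 ms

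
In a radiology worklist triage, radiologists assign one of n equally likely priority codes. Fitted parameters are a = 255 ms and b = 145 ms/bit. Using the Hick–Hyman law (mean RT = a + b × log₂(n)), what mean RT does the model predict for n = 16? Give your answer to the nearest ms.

835 ms

log₂(16) = 4 bits, so RT = 255 + 145 × 4 ≈ 835.000 ms.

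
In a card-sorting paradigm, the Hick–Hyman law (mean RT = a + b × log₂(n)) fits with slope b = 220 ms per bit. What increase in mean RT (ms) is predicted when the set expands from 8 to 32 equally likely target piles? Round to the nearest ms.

440 ms

Only the slope matters, since a is common to both: ΔRT = b·log₂(n₂/n₁).
log₂(32) − log₂(8) = log₂(32/8) = log₂(4) = 2.
ΔRT = 220 × 2.0000 = 440.000 ms.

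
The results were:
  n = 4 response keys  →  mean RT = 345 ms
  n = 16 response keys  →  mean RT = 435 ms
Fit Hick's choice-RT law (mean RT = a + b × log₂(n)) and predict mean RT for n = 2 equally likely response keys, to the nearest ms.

300 ms

RT is linear in log₂ n, so two points fix the line:
  b = (435 − 345) / (log₂ 16 − log₂ 4) = 90 / (4 − 2) = 45 ms/bit
  a = 345 − 45 × 2 = 255 ms
Then RT(2) = 255 + 45 × log₂ 2 = 255 + 45 × 1 ≈ 300.000 ms.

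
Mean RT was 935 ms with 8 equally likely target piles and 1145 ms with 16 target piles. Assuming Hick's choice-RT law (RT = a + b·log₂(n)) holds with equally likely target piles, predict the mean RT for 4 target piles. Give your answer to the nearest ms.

725 ms

RT is linear in log₂ n, so two points fix the line:
  b = (1145 − 935) / (log₂ 16 − log₂ 8) = 210 / (4 − 3) = 210 ms/bit
  a = 935 − 210 × 3 = 305 ms
Then RT(4) = 305 + 210 × log₂ 4 = 305 + 210 × 2 ≈ 725.000 ms.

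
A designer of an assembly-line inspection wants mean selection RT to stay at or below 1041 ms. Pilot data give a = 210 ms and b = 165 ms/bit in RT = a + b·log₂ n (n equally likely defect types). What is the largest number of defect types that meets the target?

Information budget: (1041 − 210)/165 = 5.0364 bits, so n ≤ 2^5.0364 = 32.817 → at most 32.

32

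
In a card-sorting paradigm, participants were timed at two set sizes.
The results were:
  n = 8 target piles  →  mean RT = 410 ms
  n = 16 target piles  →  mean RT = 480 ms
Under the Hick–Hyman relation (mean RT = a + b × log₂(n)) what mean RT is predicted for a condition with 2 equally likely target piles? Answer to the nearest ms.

270 ms

Solve the two-equation system in a and b:
  b = (480 − 410) / (log₂ 16 − log₂ 8) = 70 / (4 − 3) = 70 ms/bit
  a = 410 − 70 × 3 = 200 ms
Then RT(2) = 200 + 70 × log₂ 2 = 200 + 70 × 1 ≈ 270.000 ms.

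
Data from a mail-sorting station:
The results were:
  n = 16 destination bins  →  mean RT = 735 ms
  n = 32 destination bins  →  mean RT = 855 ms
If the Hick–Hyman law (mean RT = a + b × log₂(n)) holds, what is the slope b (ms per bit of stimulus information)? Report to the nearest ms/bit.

Slope: b = (855 − 735) / (log₂ 32 − log₂ 16) = 120/1.0000 = 120 ms/bit.

120 ms/bit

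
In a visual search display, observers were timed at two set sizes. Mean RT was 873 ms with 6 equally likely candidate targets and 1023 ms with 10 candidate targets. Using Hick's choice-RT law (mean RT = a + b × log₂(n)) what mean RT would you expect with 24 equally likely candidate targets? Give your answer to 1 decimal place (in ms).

1280.1 ms

RT is linear in log₂ n, so two points fix the line:
  b = (1023 − 873) / (log₂ 10 − log₂ 6) = 150 / (3.3219 − 2.5850) = 203.537 ms/bit
  a = 873 − 203.537 × 2.5850 = 346.864 ms
Then RT(24) = 346.864 + 203.537 × log₂ 24 = 346.864 + 203.537 × 4.5850 ≈ 1280.075 ms.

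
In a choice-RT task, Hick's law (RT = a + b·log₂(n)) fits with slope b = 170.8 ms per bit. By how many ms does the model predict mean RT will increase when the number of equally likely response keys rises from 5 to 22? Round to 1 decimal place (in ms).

ΔRT = (a + b log₂ n₂) − (a + b log₂ n₁) = b·(log₂ n₂ − log₂ n₁).
log₂(22) − log₂(5) = 4.4594 − 2.3219 = 2.1375.
ΔRT = 170.8 × 2.1375 = 365.086 ms.

365.1 ms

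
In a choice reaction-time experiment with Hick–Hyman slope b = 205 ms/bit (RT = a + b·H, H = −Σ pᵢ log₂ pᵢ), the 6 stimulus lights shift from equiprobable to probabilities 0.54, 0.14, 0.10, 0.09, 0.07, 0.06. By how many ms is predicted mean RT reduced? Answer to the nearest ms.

The RT saving is b·ΔH. Equiprobable H₀ = log₂(6) = 2.5850 bits; with the given probabilities H = 2.0341 bits.
b·(H₀ − H) = 205 × (2.5850 − 2.0341) = 112.93 ms.

113 ms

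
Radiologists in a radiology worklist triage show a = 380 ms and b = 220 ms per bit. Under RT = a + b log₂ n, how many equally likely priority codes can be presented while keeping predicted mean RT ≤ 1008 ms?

Information budget: (1008 − 380)/220 = 2.8545 bits, so n ≤ 2^2.8545 = 7.233 → at most 7.

7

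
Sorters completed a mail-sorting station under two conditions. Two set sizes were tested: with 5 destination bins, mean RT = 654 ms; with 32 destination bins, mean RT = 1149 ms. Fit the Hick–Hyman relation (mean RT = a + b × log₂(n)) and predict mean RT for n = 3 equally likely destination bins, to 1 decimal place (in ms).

Solve the two-equation system in a and b:
  b = (1149 − 654) / (log₂ 32 − log₂ 5) = 495 / (5 − 2.3219) = 184.834 ms/bit
  a = 654 − 184.834 × 2.3219 = 224.828 ms
Then RT(3) = 224.828 + 184.834 × log₂ 3 = 224.828 + 184.834 × 1.5850 ≈ 517.783 ms.

517.8 ms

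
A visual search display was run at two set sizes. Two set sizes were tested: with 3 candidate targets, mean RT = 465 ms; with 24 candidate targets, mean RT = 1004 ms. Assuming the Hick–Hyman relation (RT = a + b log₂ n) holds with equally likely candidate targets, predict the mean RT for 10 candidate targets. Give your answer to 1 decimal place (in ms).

Solve the two-equation system in a and b:
  b = (1004 − 465) / (log₂ 24 − log₂ 3) = 539 / (4.5850 − 1.5850) = 179.667 ms/bit
  a = 465 − 179.667 × 1.5850 = 180.235 ms
Then RT(10) = 180.235 + 179.667 × log₂ 10 = 180.235 + 179.667 × 3.3219 ≈ 777.075 ms.

777.1 ms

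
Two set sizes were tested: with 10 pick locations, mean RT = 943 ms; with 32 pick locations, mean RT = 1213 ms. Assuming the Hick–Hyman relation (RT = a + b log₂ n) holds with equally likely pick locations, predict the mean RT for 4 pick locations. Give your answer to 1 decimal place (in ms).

Solve the two-equation system in a and b:
  b = (1213 − 943) / (log₂ 32 − log₂ 10) = 270 / (5 − 3.3219) = 160.899 ms/bit
  a = 943 − 160.899 × 3.3219 = 408.505 ms
Then RT(4) = 408.505 + 160.899 × log₂ 4 = 408.505 + 160.899 × 2 ≈ 730.303 ms.

730.3 ms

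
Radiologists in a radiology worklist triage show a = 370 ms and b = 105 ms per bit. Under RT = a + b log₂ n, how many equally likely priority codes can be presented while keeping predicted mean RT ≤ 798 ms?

16

105·log₂ n ≤ 798 − 370 = 428, giving log₂ n ≤ 4.0762 and n ≤ 16.868. The largest whole number is 16.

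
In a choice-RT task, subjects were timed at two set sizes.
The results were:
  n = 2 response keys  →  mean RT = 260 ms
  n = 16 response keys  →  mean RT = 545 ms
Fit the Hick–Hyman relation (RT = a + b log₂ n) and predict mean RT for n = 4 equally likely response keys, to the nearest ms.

Solve the two-equation system in a and b:
  b = (545 − 260) / (log₂ 16 − log₂ 2) = 285 / (4 − 1) = 95 ms/bit
  a = 260 − 95 × 1 = 165 ms
Then RT(4) = 165 + 95 × log₂ 4 = 165 + 95 × 2 ≈ 355.000 ms.

355 ms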